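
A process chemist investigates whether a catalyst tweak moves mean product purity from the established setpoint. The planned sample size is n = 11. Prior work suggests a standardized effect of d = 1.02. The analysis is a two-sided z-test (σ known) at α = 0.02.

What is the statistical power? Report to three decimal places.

Power ≈ 0.855

Noncentrality parameter: δ = d·√n = 1.02 × √11 = 3.3830
Two-sided α = 0.02 → critical value z_{0.01} = 2.326.
Power = Φ(δ − 2.326) + Φ(−δ − 2.326) = Φ(1.057) + Φ(-5.709) = 0.8547 + 0.0000 = 0.8547.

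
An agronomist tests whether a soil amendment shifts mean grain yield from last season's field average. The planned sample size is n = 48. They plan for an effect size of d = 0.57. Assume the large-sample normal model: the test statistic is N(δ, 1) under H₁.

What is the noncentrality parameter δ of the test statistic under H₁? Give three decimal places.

δ ≈ 3.949

δ = d·√n = 0.57 × √48 = 3.9491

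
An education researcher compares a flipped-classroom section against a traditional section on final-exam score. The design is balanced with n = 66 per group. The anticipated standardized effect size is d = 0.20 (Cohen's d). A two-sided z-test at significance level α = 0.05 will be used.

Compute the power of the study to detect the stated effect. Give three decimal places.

Noncentrality parameter: δ = d·√(n/2) = 0.20 × √(66/2) = 1.1489
Two-sided α = 0.05 → critical value z_{0.025} = 1.960.
Power = Φ(δ − 1.960) + Φ(−δ − 1.960) = Φ(-0.811) + Φ(-3.109) = 0.2087 + 0.0009 = 0.2096.

Power ≈ 0.210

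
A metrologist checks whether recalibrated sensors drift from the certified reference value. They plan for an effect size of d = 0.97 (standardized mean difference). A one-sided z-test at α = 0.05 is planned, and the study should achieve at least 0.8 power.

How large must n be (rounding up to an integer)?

For power 0.8 need Φ(δ − z_{0.05}) = 0.8, so δ = z_{0.05} + z_{0.20} = 1.645 + 0.842 = 2.486.
δ = d·√n ⇒ n = (δ/d)² = (2.486 / 0.97)² = 6.57.
Round up to the next whole unit.

n = 7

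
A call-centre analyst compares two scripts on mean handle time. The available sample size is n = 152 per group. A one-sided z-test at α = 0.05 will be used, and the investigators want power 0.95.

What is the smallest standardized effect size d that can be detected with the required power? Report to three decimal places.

Need Φ(δ − 1.645) = 0.95, so δ = 1.645 + 1.645 = 3.290.
δ = d·√(n/2) ⇒ d = δ/√(n/2) = 3.290/√(152/2) = 0.3774.

d ≈ 0.377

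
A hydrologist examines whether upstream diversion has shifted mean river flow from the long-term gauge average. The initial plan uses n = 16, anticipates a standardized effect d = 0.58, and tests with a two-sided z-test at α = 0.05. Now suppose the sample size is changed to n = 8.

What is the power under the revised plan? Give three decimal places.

With n = 8: δ = d·√n = 0.58 × √8 = 1.6405. Critical value z_{0.025} = 1.960.
Revised power = Φ(δ − 1.960) + Φ(−δ − 1.960) = Φ(-0.319) + Φ(-3.600) = 0.3747 + 0.0002 = 0.3748.

Power ≈ 0.375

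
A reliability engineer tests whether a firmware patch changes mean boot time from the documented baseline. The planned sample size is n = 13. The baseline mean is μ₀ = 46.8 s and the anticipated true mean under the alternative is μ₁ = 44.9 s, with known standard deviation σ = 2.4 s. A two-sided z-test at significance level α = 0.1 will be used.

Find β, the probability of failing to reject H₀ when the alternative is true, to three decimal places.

Standardized effect: d = |μ₁ − μ₀| / σ = |44.9 − 46.8| / 2.4 = 0.7917
Noncentrality parameter: δ = d·√n = 0.7917 × √13 = 2.8544
Two-sided α = 0.1 → critical value z_{0.05} = 1.645.
Power = Φ(δ − 1.645) + Φ(−δ − 1.645) = Φ(1.210) + Φ(-4.499) = 0.8868 + 0.0000 = 0.8868.
Type II error: β = 1 − power = 1 − 0.8868 = 0.1132.

β ≈ 0.113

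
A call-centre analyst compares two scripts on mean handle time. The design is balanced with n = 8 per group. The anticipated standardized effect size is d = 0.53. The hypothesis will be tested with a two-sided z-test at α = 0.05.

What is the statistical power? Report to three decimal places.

Noncentrality parameter: δ = d·√(n/2) = 0.53 × √(8/2) = 1.0600
Two-sided α = 0.05 → critical value z_{0.025} = 1.960.
Power = Φ(δ − 1.960) + Φ(−δ − 1.960) = Φ(-0.900) + Φ(-3.020) = 0.1841 + 0.0013 = 0.1853.

Power ≈ 0.185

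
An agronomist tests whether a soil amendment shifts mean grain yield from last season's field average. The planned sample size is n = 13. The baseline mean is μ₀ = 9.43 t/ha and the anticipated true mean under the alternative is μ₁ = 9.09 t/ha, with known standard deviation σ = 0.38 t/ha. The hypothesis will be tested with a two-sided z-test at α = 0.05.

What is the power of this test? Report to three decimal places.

Power ≈ 0.897

Standardized effect: d = |μ₁ − μ₀| / σ = |9.09 − 9.43| / 0.38 = 0.8947
Noncentrality parameter: δ = d·√n = 0.8947 × √13 = 3.2260
Critical value for a two-sided test at α = 0.05: z_{α/2} = 1.960.
Power = Φ(δ − 1.960) + Φ(−δ − 1.960) = Φ(1.266) + Φ(-5.186) = 0.8973 + 0.0000 = 0.8973.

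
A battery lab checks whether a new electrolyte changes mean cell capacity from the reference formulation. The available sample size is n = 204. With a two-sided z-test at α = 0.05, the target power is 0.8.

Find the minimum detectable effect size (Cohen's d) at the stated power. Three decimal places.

d ≈ 0.196

Required noncentrality: δ = z_{0.025} + z_{0.20} = 1.960 + 0.842 = 2.802.
(The second rejection-region term Φ(−δ − z_{α/2}) is negligible and dropped.)
δ = d·√n ⇒ d = δ/√n = 2.802/√204 = 0.1962.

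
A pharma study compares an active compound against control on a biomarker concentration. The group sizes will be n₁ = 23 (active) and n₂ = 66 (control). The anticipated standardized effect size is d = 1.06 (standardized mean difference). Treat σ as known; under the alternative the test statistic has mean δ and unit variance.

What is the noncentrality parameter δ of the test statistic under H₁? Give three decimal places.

δ ≈ 4.378

δ = d / √(1/n₁ + 1/n₂) = 1.06 / √(1/23 + 1/66) = 4.3777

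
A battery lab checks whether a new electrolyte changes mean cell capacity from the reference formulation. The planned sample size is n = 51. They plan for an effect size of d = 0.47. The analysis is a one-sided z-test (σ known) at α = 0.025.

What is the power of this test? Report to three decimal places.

Noncentrality parameter: δ = d·√n = 0.47 × √51 = 3.3565
One-sided α = 0.025 → critical value z_{0.025} = 1.960.
Power = Φ(δ − 1.960) = Φ(1.397) = 0.9187.

Power ≈ 0.919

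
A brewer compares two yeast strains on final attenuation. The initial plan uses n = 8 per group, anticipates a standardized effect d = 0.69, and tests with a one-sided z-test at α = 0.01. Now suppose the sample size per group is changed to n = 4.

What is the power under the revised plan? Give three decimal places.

With n = 4 per group: δ = d·√(n/2) = 0.69 × √(4/2) = 0.9758. Critical value z_{0.01} = 2.326.
Revised power = Φ(δ − 2.326) = Φ(-1.351) = 0.0884.

Power ≈ 0.088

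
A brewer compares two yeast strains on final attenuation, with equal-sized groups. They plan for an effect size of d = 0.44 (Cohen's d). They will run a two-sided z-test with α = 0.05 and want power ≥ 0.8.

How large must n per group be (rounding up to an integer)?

Set Φ(δ − 1.960) = 0.8; then δ − 1.960 = Φ⁻¹(0.8) = 0.842, giving δ = 2.802.
(The Φ(−δ − z_{α/2}) term is vanishingly small for δ > 0 and is dropped in the standard sample-size formula.)
δ = d·√(n/2) ⇒ n = 2(δ/d)² = 2 × (2.802 / 0.44)² = 81.08.
Rounding up, n = 82 per group.

n = 82 per group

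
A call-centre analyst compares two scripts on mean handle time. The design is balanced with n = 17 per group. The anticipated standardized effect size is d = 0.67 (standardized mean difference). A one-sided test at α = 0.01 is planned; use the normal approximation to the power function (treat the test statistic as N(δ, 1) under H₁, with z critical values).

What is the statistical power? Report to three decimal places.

Power ≈ 0.355

Noncentrality parameter: δ = d·√(n/2) = 0.67 × √(17/2) = 1.9534
One-sided α = 0.01 → critical value z_{0.01} = 2.326.
Power = P(Z > 2.326 − δ) = Φ(-0.373) = 0.3546.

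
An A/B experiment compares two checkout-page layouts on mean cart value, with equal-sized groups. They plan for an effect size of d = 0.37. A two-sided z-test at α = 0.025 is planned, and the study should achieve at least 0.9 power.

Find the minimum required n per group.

Set Φ(δ − 2.241) = 0.9; then δ − 2.241 = Φ⁻¹(0.9) = 1.282, giving δ = 3.523.
(The Φ(−δ − z_{α/2}) term is vanishingly small for δ > 0 and is dropped in the standard sample-size formula.)
δ = d·√(n/2) ⇒ n = 2(δ/d)² = 2 × (3.523 / 0.37)² = 181.32.
Rounding up, n = 182 per group.

n = 182 per group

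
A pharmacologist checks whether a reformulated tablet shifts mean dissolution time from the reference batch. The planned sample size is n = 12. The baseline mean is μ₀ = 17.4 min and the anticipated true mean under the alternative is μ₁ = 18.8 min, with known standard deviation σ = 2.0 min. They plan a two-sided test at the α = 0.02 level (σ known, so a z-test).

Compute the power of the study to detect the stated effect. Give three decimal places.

Power ≈ 0.539

Standardized effect: d = |μ₁ − μ₀| / σ = |18.8 − 17.4| / 2.0 = 0.7000
Noncentrality parameter: δ = d·√n = 0.7000 × √12 = 2.4249
Two-sided α = 0.02 → critical value z_{0.01} = 2.326.
Power = Φ(δ − 2.326) + Φ(−δ − 2.326) = Φ(0.099) + Φ(-4.751) = 0.5392 + 0.0000 = 0.5392.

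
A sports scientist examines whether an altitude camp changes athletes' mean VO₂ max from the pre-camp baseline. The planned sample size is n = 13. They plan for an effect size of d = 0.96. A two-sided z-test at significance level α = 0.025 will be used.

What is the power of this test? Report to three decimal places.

Power ≈ 0.889

Noncentrality parameter: δ = d·√n = 0.96 × √13 = 3.4613
Two-sided α = 0.025 → critical value z_{0.0125} = 2.241.
Power = Φ(δ − 2.241) + Φ(−δ − 2.241) = Φ(1.220) + Φ(-5.703) = 0.8888 + 0.0000 = 0.8888.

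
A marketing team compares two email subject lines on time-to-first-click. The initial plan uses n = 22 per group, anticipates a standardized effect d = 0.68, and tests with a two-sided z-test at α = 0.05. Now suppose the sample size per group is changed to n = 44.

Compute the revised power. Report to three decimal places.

With n = 44 per group: δ = d·√(n/2) = 0.68 × √(44/2) = 3.1895. Critical value z_{0.025} = 1.960.
Revised power = Φ(δ − 1.960) + Φ(−δ − 1.960) = Φ(1.230) + Φ(-5.149) = 0.8906 + 0.0000 = 0.8906.

Power ≈ 0.891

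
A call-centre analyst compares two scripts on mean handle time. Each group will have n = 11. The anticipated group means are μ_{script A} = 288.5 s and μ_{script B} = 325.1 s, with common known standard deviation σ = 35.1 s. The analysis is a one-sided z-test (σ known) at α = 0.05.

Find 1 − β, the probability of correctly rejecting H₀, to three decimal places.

Standardized effect: d = |μ_{script A} − μ_{script B}| / σ = |288.5 − 325.1| / 35.1 = 1.0427
Noncentrality parameter: δ = d·√(n/2) = 1.0427 × √(11/2) = 2.4454
One-sided α = 0.05 → critical value z_{0.05} = 1.645.
Power = P(Z > 1.645 − δ) = Φ(0.801) = 0.7883.

Power ≈ 0.788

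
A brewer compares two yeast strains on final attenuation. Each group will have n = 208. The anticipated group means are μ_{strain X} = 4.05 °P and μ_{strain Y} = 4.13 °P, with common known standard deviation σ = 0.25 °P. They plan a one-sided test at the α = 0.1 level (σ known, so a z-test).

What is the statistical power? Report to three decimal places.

Power ≈ 0.976

Standardized effect: d = |μ_{strain X} − μ_{strain Y}| / σ = |4.05 − 4.13| / 0.25 = 0.3200
Noncentrality parameter: δ = d·√(n/2) = 0.3200 × √(208/2) = 3.2634
Critical value for a one-sided test at α = 0.1: z_α = 1.282.
Power = P(Z > 1.282 − δ) = Φ(1.982) = 0.9763.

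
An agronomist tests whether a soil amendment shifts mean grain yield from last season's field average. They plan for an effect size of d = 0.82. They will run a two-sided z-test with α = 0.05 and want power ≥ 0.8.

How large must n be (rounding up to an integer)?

n = 12

Set Φ(δ − 1.960) = 0.8; then δ − 1.960 = Φ⁻¹(0.8) = 0.842, giving δ = 2.802.
(Ignoring the negligible lower-tail rejection probability gives the usual closed-form inversion.)
δ = d·√n ⇒ n = (δ/d)² = (2.802 / 0.82)² = 11.67.
Rounding up, n = 12.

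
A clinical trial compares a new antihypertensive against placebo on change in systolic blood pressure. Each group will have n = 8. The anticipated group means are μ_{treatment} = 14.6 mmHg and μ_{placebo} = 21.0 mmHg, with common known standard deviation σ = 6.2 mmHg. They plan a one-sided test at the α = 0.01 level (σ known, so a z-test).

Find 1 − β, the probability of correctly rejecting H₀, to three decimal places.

Power ≈ 0.397

Standardized effect: d = |μ_{treatment} − μ_{placebo}| / σ = |14.6 − 21.0| / 6.2 = 1.0323
Noncentrality parameter: δ = d·√(n/2) = 1.0323 × √(8/2) = 2.0645
Critical value for a one-sided test at α = 0.01: z_α = 2.326.
Power = Φ(δ − 2.326) = Φ(-0.262) = 0.3967.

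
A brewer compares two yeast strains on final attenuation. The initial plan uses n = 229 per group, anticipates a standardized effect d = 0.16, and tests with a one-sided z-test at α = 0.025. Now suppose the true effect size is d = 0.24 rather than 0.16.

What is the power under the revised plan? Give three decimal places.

Power ≈ 0.728

With d = 0.24: δ = d·√(n/2) = 0.24 × √(229/2) = 2.5681. Critical value z_{0.025} = 1.960.
Revised power = Φ(δ − 1.960) = Φ(0.608) = 0.7285.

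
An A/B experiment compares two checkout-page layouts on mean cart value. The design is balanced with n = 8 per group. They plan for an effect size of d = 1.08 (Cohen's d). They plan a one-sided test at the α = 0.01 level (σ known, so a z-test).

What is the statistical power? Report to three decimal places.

Noncentrality parameter: δ = d·√(n/2) = 1.08 × √(8/2) = 2.1600
One-sided α = 0.01 → critical value z_{0.01} = 2.326.
Power = Φ(δ − 2.326) = Φ(-0.166) = 0.4339.

Power ≈ 0.434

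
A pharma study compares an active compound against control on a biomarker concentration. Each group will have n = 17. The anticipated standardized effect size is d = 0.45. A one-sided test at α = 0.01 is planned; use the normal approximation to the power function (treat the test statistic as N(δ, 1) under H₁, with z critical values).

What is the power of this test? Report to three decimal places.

Power ≈ 0.155

Noncentrality parameter: δ = d·√(n/2) = 0.45 × √(17/2) = 1.3120
Critical value for a one-sided test at α = 0.01: z_α = 2.326.
Power = Φ(δ − 2.326) = Φ(-1.014) = 0.1552.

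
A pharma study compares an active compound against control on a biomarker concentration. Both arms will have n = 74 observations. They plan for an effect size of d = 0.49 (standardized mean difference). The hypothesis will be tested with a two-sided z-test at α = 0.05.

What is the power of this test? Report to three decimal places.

Noncentrality parameter: λ = d·√(n/2) = 0.49 × √(74/2) = 2.9806
Two-sided α = 0.05 → critical value z_{0.025} = 1.960.
Power = Φ(λ − 1.960) + Φ(−λ − 1.960) = Φ(1.021) + Φ(-4.941) = 0.8463 + 0.0000 = 0.8463.

Power ≈ 0.846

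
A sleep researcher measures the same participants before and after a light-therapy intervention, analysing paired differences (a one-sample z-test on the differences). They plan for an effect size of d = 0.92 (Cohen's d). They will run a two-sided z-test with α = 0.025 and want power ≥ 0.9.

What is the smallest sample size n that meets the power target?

n = 15

For power 0.9 need Φ(δ − z_{0.0125}) = 0.9, so δ = z_{0.0125} + z_{0.10} = 2.241 + 1.282 = 3.523.
(The Φ(−δ − z_{α/2}) term is vanishingly small for δ > 0 and is dropped in the standard sample-size formula.)
δ = d·√n ⇒ n = (δ/d)² = (3.523 / 0.92)² = 14.66.
Rounding up, n = 15.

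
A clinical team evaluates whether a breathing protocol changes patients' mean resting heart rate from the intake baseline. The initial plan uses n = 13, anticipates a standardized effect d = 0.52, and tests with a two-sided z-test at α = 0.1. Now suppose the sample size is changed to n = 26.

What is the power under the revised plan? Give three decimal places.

Power ≈ 0.843

With n = 26: δ = d·√n = 0.52 × √26 = 2.6515. Critical value z_{0.05} = 1.645.
Revised power = Φ(δ − 1.645) + Φ(−δ − 1.645) = Φ(1.007) + Φ(-4.296) = 0.8429 + 0.0000 = 0.8430.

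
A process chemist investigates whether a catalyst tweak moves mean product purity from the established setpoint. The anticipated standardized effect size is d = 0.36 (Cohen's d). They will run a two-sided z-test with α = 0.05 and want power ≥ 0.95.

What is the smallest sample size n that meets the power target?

Set Φ(δ − 1.960) = 0.95; then δ − 1.960 = Φ⁻¹(0.95) = 1.645, giving δ = 3.605.
(For δ > 0 the lower-tail rejection region contributes negligibly to power, so the one-term inversion is standard.)
δ = d·√n ⇒ n = (δ/d)² = (3.605 / 0.36)² = 100.27.
Rounding up, n = 101.

n = 101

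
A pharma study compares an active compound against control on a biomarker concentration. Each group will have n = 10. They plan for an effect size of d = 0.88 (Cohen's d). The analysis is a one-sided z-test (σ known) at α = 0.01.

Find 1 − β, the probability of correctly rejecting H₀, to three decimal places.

Power ≈ 0.360

Noncentrality parameter: δ = d·√(n/2) = 0.88 × √(10/2) = 1.9677
Critical value for a one-sided test at α = 0.01: z_α = 2.326.
Power = Φ(δ − 2.326) = Φ(-0.359) = 0.3599.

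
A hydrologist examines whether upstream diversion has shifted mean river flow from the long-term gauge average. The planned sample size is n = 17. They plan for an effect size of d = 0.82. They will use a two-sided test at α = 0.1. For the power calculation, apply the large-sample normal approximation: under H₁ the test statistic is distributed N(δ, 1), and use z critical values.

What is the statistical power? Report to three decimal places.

Power ≈ 0.959

Noncentrality parameter: δ = d·√n = 0.82 × √17 = 3.3809
Critical value for a two-sided test at α = 0.1: z_{α/2} = 1.645.
Power = Φ(δ − 1.645) + Φ(−δ − 1.645) = Φ(1.736) + Φ(-5.026) = 0.9587 + 0.0000 = 0.9587.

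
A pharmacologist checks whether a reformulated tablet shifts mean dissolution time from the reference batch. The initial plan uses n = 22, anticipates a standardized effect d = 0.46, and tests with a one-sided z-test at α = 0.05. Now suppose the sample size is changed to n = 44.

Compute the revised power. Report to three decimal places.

With n = 44: δ = d·√n = 0.46 × √44 = 3.0513. Critical value z_{0.05} = 1.645.
Revised power = P(Z > 1.645 − δ) = Φ(1.406) = 0.9202.

Power ≈ 0.920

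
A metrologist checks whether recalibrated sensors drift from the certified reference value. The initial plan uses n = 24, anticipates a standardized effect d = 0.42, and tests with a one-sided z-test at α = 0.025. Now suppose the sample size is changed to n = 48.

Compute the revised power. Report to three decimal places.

Power ≈ 0.829

With n = 48: δ = d·√n = 0.42 × √48 = 2.9098. Critical value z_{0.025} = 1.960.
Revised power = P(Z > 1.960 − δ) = Φ(0.950) = 0.8289.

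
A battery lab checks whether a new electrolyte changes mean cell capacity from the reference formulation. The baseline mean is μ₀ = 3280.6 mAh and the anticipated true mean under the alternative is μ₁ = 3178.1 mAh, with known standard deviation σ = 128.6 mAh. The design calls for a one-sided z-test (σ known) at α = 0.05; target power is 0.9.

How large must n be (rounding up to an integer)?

n = 14

Standardized effect: d = |μ₁ − μ₀| / σ = |3178.1 − 3280.6| / 128.6 = 0.7970
Set Φ(δ − 1.645) = 0.9; then δ − 1.645 = Φ⁻¹(0.9) = 1.282, giving δ = 2.926.
δ = d·√n ⇒ n = (δ/d)² = (2.926 / 0.7970)² = 13.48.
Rounding up, n = 14.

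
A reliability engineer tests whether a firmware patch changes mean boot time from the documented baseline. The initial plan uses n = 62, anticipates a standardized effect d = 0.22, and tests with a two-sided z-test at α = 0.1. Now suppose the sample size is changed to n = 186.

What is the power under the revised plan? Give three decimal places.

With n = 186: δ = d·√n = 0.22 × √186 = 3.0004. Critical value z_{0.05} = 1.645.
Revised power = Φ(δ − 1.645) + Φ(−δ − 1.645) = Φ(1.356) + Φ(-4.645) = 0.9124 + 0.0000 = 0.9124.

Power ≈ 0.912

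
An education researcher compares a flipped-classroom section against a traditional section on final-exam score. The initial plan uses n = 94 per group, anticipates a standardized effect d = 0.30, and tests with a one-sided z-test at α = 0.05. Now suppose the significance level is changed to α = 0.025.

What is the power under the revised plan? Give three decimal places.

δ = d·√(n/2) = 0.30 × √(94/2) = 2.0567 (unchanged). New critical value: z_{0.025} = 1.960.
Revised power = P(Z > 1.960 − δ) = Φ(0.097) = 0.5385.

Power ≈ 0.539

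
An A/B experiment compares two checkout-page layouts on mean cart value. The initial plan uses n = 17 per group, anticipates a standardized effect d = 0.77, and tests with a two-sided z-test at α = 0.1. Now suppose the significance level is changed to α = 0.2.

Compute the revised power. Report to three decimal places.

δ = d·√(n/2) = 0.77 × √(17/2) = 2.2449 (unchanged). New critical value: z_{0.1} = 1.282.
Revised power = Φ(δ − 1.282) + Φ(−δ − 1.282) = Φ(0.963) + Φ(-3.526) = 0.8323 + 0.0002 = 0.8325.

Power ≈ 0.833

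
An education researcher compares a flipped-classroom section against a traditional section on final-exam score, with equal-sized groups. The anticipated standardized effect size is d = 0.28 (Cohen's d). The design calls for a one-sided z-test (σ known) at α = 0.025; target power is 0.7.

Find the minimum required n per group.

n = 158 per group

Set Φ(δ − 1.960) = 0.7; then δ − 1.960 = Φ⁻¹(0.7) = 0.524, giving δ = 2.484.
δ = d·√(n/2) ⇒ n = 2(δ/d)² = 2 × (2.484 / 0.28)² = 157.45.
Rounding up, n = 158 per group.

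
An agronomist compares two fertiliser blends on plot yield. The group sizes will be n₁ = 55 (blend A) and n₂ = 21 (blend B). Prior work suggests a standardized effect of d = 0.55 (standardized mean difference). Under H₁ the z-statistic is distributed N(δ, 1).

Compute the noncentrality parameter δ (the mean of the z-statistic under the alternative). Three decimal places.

δ ≈ 2.144

The noncentrality parameter scales effect size by the design's sample-size factor: δ = d / √(1/n₁ + 1/n₂) = 0.55 / √(1/55 + 1/21) = 2.1441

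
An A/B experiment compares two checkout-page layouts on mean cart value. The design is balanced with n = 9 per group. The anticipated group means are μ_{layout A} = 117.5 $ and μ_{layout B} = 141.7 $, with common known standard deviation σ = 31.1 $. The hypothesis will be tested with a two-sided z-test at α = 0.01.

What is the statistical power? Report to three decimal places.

Standardized effect: d = |μ_{layout A} − μ_{layout B}| / σ = |117.5 − 141.7| / 31.1 = 0.7781
Noncentrality parameter: δ = d·√(n/2) = 0.7781 × √(9/2) = 1.6507
Two-sided α = 0.01 → critical value z_{0.005} = 2.576.
Power = Φ(δ − 2.576) + Φ(−δ − 2.576) = Φ(-0.925) + Φ(-4.227) = 0.1774 + 0.0000 = 0.1775.

Power ≈ 0.177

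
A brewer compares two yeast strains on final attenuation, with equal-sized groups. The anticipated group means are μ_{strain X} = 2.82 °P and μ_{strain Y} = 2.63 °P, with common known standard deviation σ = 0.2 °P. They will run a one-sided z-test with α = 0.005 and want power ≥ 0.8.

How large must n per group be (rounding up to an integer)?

Standardized effect: d = |μ_{strain X} − μ_{strain Y}| / σ = |2.82 − 2.63| / 0.2 = 0.9500
For power 0.8 need Φ(δ − z_{0.005}) = 0.8, so δ = z_{0.005} + z_{0.20} = 2.576 + 0.842 = 3.417.
δ = d·√(n/2) ⇒ n = 2(δ/d)² = 2 × (3.417 / 0.9500)² = 25.88.
Round up to the next whole unit.

n = 26 per group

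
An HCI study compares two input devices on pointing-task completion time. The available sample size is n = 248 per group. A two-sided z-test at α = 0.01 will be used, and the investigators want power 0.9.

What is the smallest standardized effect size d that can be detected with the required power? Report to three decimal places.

Required noncentrality: δ = z_{0.005} + z_{0.10} = 2.576 + 1.282 = 3.857.
(The second rejection-region term Φ(−δ − z_{α/2}) is negligible and dropped.)
δ = d·√(n/2) ⇒ d = δ/√(n/2) = 3.857/√(248/2) = 0.3464.

d ≈ 0.346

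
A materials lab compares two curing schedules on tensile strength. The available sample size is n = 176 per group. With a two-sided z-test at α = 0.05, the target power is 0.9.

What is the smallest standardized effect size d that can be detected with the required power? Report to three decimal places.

Required noncentrality: δ = z_{0.025} + z_{0.10} = 1.960 + 1.282 = 3.242.
(The second rejection-region term Φ(−δ − z_{α/2}) is negligible and dropped.)
δ = d·√(n/2) ⇒ d = δ/√(n/2) = 3.242/√(176/2) = 0.3455.

d ≈ 0.346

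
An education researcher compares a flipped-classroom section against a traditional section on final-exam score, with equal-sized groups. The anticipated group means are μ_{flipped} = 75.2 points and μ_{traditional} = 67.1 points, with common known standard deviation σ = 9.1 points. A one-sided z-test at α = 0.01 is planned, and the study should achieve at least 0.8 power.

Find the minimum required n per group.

n = 26 per group

Standardized effect: d = |μ_{flipped} − μ_{traditional}| / σ = |75.2 − 67.1| / 9.1 = 0.8901
Set Φ(δ − 2.326) = 0.8; then δ − 2.326 = Φ⁻¹(0.8) = 0.842, giving δ = 3.168.
δ = d·√(n/2) ⇒ n = 2(δ/d)² = 2 × (3.168 / 0.8901)² = 25.33.
Round up to the next whole unit.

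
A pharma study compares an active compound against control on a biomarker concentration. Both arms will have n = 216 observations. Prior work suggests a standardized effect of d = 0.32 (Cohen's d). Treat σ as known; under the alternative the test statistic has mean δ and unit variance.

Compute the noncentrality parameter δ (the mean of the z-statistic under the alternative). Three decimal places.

δ ≈ 3.326

δ = d·√(n/2) = 0.32 × √(216/2) = 3.3255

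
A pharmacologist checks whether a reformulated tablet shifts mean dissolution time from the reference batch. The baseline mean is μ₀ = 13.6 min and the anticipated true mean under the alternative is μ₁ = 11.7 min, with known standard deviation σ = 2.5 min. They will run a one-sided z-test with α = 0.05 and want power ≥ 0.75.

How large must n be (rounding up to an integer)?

Standardized effect: d = |μ₁ − μ₀| / σ = |11.7 − 13.6| / 2.5 = 0.7600
For power 0.75 need Φ(δ − z_{0.05}) = 0.75, so δ = z_{0.05} + z_{0.25} = 1.645 + 0.674 = 2.319.
δ = d·√n ⇒ n = (δ/d)² = (2.319 / 0.7600)² = 9.31.
Rounding up, n = 10.

n = 10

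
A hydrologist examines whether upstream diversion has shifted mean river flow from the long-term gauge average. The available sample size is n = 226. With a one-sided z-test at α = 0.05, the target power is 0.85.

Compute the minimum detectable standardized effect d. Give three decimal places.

d ≈ 0.178

Need Φ(δ − 1.645) = 0.85, so δ = 1.645 + 1.036 = 2.681.
δ = d·√n ⇒ d = δ/√n = 2.681/√226 = 0.1784.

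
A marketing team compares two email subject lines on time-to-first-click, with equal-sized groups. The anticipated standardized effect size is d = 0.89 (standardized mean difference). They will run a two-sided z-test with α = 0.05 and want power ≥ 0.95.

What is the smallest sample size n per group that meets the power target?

For power 0.95 need Φ(δ − z_{0.025}) = 0.95, so δ = z_{0.025} + z_{0.05} = 1.960 + 1.645 = 3.605.
(The Φ(−δ − z_{α/2}) term is vanishingly small for δ > 0 and is dropped in the standard sample-size formula.)
δ = d·√(n/2) ⇒ n = 2(δ/d)² = 2 × (3.605 / 0.89)² = 32.81.
Round up to the next whole unit.

n = 33 per group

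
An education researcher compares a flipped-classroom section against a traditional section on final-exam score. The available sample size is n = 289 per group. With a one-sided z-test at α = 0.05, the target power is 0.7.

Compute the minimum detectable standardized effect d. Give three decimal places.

Need Φ(δ − 1.645) = 0.7, so δ = 1.645 + 0.524 = 2.169.
δ = d·√(n/2) ⇒ d = δ/√(n/2) = 2.169/√(289/2) = 0.1805.

d ≈ 0.180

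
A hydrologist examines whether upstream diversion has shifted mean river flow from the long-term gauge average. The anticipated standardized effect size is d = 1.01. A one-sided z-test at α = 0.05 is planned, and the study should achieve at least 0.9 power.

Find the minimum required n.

n = 9

Set Φ(δ − 1.645) = 0.9; then δ − 1.645 = Φ⁻¹(0.9) = 1.282, giving δ = 2.926.
δ = d·√n ⇒ n = (δ/d)² = (2.926 / 1.01)² = 8.40.
Round up to the next whole unit.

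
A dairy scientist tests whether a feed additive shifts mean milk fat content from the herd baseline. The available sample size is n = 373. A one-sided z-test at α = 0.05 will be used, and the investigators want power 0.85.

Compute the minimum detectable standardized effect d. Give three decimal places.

d ≈ 0.139

Required noncentrality: δ = z_{0.05} + z_{0.15} = 1.645 + 1.036 = 2.681.
δ = d·√n ⇒ d = δ/√n = 2.681/√373 = 0.1388.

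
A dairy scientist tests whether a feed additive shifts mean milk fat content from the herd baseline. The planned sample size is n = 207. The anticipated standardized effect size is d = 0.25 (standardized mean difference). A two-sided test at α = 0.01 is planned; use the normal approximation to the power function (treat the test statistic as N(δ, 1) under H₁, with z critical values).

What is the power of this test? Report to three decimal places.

Power ≈ 0.846

Noncentrality parameter: δ = d·√n = 0.25 × √207 = 3.5969
Critical value for a two-sided test at α = 0.01: z_{α/2} = 2.576.
Power = Φ(δ − 2.576) + Φ(−δ − 2.576) = Φ(1.021) + Φ(-6.173) = 0.8464 + 0.0000 = 0.8464.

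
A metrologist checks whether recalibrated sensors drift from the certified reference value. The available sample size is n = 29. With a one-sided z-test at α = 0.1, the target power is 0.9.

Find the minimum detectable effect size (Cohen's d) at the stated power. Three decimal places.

Required noncentrality: δ = z_{0.1} + z_{0.10} = 1.282 + 1.282 = 2.563.
δ = d·√n ⇒ d = δ/√n = 2.563/√29 = 0.4760.

d ≈ 0.476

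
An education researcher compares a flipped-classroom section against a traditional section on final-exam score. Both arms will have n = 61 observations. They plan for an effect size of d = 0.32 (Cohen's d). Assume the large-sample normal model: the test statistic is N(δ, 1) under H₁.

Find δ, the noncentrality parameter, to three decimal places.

δ ≈ 1.767

δ = d·√(n/2) = 0.32 × √(61/2) = 1.7673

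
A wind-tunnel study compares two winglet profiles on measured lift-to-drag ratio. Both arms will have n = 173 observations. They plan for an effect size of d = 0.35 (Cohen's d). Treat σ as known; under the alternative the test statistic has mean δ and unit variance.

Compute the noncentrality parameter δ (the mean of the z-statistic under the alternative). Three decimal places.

The noncentrality parameter scales effect size by the design's sample-size factor: δ = d·√(n/2) = 0.35 × √(173/2) = 3.2552

δ ≈ 3.255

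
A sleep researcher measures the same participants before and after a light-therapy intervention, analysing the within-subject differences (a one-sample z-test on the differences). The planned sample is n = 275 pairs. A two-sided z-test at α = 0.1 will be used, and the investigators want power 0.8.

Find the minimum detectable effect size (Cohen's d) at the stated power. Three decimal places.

d ≈ 0.150

Need Φ(δ − 1.645) = 0.8, so δ = 1.645 + 0.842 = 2.486.
(The second rejection-region term Φ(−δ − z_{α/2}) is negligible and dropped.)
δ = d·√n ⇒ d = δ/√n = 2.486/√275 = 0.1499.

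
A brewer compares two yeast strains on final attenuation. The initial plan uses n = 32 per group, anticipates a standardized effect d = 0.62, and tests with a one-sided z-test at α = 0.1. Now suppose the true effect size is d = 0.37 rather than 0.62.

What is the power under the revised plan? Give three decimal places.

Power ≈ 0.579

With d = 0.37: δ = d·√(n/2) = 0.37 × √(32/2) = 1.4800. Critical value z_{0.1} = 1.282.
Revised power = Φ(δ − 1.282) = Φ(0.198) = 0.5787.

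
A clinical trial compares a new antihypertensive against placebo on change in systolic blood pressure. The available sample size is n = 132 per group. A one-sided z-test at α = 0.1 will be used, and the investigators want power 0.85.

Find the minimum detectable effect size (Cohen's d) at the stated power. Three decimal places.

Required noncentrality: δ = z_{0.1} + z_{0.15} = 1.282 + 1.036 = 2.318.
δ = d·√(n/2) ⇒ d = δ/√(n/2) = 2.318/√(132/2) = 0.2853.

d ≈ 0.285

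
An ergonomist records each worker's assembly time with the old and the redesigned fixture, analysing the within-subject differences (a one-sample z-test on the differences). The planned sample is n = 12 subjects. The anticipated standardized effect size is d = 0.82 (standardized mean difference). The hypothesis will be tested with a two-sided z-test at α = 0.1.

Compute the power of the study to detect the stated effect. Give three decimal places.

Noncentrality parameter: δ = d·√n = 0.82 × √12 = 2.8406
Critical value for a two-sided test at α = 0.1: z_{α/2} = 1.645.
Power = Φ(δ − 1.645) + Φ(−δ − 1.645) = Φ(1.196) + Φ(-4.485) = 0.8841 + 0.0000 = 0.8841.

Power ≈ 0.884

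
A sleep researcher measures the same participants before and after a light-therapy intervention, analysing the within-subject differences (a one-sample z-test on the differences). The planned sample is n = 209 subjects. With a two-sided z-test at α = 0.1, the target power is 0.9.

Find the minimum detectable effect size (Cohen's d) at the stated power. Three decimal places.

Required noncentrality: δ = z_{0.05} + z_{0.10} = 1.645 + 1.282 = 2.926.
(The second rejection-region term Φ(−δ − z_{α/2}) is negligible and dropped.)
δ = d·√n ⇒ d = δ/√n = 2.926/√209 = 0.2024.

d ≈ 0.202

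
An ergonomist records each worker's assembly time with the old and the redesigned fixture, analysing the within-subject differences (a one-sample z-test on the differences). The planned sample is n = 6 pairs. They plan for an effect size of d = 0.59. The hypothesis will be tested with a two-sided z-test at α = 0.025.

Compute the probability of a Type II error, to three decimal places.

β ≈ 0.787

Noncentrality parameter: δ = d·√n = 0.59 × √6 = 1.4452
Critical value for a two-sided test at α = 0.025: z_{α/2} = 2.241.
Power = Φ(δ − 2.241) + Φ(−δ − 2.241) = Φ(-0.796) + Φ(-3.687) = 0.2130 + 0.0001 = 0.2131.
Type II error: β = 1 − power = 1 − 0.2131 = 0.7869.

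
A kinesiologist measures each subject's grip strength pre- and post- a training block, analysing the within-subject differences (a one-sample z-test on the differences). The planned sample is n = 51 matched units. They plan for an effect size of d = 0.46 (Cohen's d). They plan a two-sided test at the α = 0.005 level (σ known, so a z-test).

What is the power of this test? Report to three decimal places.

Noncentrality parameter: δ = d·√n = 0.46 × √51 = 3.2851
Critical value for a two-sided test at α = 0.005: z_{α/2} = 2.807.
Power = Φ(δ − 2.807) + Φ(−δ − 2.807) = Φ(0.478) + Φ(-6.092) = 0.6837 + 0.0000 = 0.6837.

Power ≈ 0.684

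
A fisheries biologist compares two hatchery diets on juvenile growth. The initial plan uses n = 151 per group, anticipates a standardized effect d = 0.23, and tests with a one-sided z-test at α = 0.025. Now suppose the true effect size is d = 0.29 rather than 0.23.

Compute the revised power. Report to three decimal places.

Power ≈ 0.712

With d = 0.29: δ = d·√(n/2) = 0.29 × √(151/2) = 2.5198. Critical value z_{0.025} = 1.960.
Revised power = P(Z > 1.960 − δ) = Φ(0.560) = 0.7122.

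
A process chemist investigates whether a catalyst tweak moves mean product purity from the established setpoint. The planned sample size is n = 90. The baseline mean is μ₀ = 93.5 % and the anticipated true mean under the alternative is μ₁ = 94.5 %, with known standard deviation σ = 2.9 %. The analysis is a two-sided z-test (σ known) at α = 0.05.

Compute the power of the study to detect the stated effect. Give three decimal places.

Standardized effect: d = |μ₁ − μ₀| / σ = |94.5 − 93.5| / 2.9 = 0.3448
Noncentrality parameter: λ = d·√n = 0.3448 × √90 = 3.2713
Two-sided α = 0.05 → critical value z_{0.025} = 1.960.
Power = Φ(λ − 1.960) + Φ(−λ − 1.960) = Φ(1.311) + Φ(-5.231) = 0.9051 + 0.0000 = 0.9051.

Power ≈ 0.905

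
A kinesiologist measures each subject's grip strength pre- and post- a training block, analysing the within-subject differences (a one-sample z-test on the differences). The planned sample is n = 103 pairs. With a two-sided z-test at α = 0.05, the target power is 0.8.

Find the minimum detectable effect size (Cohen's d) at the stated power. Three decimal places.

d ≈ 0.276

Required noncentrality: δ = z_{0.025} + z_{0.20} = 1.960 + 0.842 = 2.802.
(Lower-tail contribution to power is negligible for δ > 0.)
δ = d·√n ⇒ d = δ/√n = 2.802/√103 = 0.2760.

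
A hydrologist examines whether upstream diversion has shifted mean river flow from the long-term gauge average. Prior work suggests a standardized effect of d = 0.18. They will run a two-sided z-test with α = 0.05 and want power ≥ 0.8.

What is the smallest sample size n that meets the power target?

Set Φ(δ − 1.960) = 0.8; then δ − 1.960 = Φ⁻¹(0.8) = 0.842, giving δ = 2.802.
(The Φ(−δ − z_{α/2}) term is vanishingly small for δ > 0 and is dropped in the standard sample-size formula.)
δ = d·√n ⇒ n = (δ/d)² = (2.802 / 0.18)² = 242.25.
Rounding up, n = 243.

n = 243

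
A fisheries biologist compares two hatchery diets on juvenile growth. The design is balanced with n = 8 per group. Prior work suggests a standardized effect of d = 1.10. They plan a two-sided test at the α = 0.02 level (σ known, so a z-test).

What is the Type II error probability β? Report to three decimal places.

β ≈ 0.550

Noncentrality parameter: δ = d·√(n/2) = 1.10 × √(8/2) = 2.2000
Critical value for a two-sided test at α = 0.02: z_{α/2} = 2.326.
Power = Φ(δ − 2.326) + Φ(−δ − 2.326) = Φ(-0.126) + Φ(-4.526) = 0.4497 + 0.0000 = 0.4497.
Type II error: β = 1 − power = 1 − 0.4497 = 0.5503.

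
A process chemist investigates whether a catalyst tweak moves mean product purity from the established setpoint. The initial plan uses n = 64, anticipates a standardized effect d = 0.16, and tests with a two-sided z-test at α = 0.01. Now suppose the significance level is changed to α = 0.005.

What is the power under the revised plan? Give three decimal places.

Power ≈ 0.063

δ = d·√n = 0.16 × √64 = 1.2800 (unchanged). New critical value: z_{0.0025} = 2.807.
Revised power = Φ(δ − 2.807) + Φ(−δ − 2.807) = Φ(-1.527) + Φ(-4.087) = 0.0634 + 0.0000 = 0.0634.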